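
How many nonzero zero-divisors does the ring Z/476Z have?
Z/476Z has 283 nonzero zero-divisors

In Z/476Z each nonzero element is either a unit (gcd with 476 is 1) or a zero-divisor (gcd > 1). The number of units is φ(476): factorise 476 = 2^2 · 7 · 17, so φ(476) = (2^2 − 2^1) · (7 − 1) · (17 − 1) = 2 · 6 · 16 = 192. The nonzero elements number 476 − 1 = 475. Hence the nonzero zero-divisors number 475 − 192 = 283.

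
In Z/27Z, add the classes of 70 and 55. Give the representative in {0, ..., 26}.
17

Reduce the summands first: 70 ≡ 16, 55 ≡ 1 (mod 27), so 70 + 55 ≡ 16 + 1 (mod 27). 16 + 1 = 17; 17 = 0·27 + 17, so (70 + 55) mod 27 = 17.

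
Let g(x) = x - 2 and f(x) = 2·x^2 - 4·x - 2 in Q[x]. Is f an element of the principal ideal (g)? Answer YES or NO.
In Q[x] the ideal (g) consists of all multiples of g, so f ∈ (g) iff g | f, i.e. iff the remainder of f on division by g is 0. Divide f by g (g is monic, so eliminate the leading term of the running remainder at each step):
  leading term 2·x^2: subtract (2·x)·g(x) = 2·x^2 - 4·x, leaving -2
The remainder r(x) = -2 ≠ 0 (and deg r < deg g), so g ∤ f, i.e. f ∉ (g).

Final answer: NO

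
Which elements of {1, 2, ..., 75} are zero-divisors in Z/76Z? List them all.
nonzero zero-divisors of Z/76Z = {2, 4, 6, 8, 10, 12, 14, 16, 18, 19, 20, 22, 24, 26, 28, 30, 32, 34, 36, 38, 40, 42, 44, 46, 48, 50, 52, 54, 56, 57, 58, 60, 62, 64, 66, 68, 70, 72, 74}

An element a ∈ Z/76Z (with a ≠ 0) is a zero-divisor iff gcd(a, 76) > 1 (because a is a unit precisely when gcd(a, n) = 1, and in Z/nZ every nonzero, non-unit element is a zero-divisor). Scan a = 1, ..., 75 and keep those with gcd(a, 76) > 1:
  gcd(2, 76) = 2, gcd(4, 76) = 4, gcd(6, 76) = 2, gcd(8, 76) = 4, gcd(10, 76) = 2, gcd(12, 76) = 4, gcd(14, 76) = 2, gcd(16, 76) = 4, gcd(18, 76) = 2, gcd(19, 76) = 19, gcd(20, 76) = 4, gcd(22, 76) = 2, gcd(24, 76) = 4, gcd(26, 76) = 2, gcd(28, 76) = 4, gcd(30, 76) = 2, gcd(32, 76) = 4, gcd(34, 76) = 2, gcd(36, 76) = 4, gcd(38, 76) = 38, gcd(40, 76) = 4, gcd(42, 76) = 2, gcd(44, 76) = 4, gcd(46, 76) = 2, gcd(48, 76) = 4, gcd(50, 76) = 2, gcd(52, 76) = 4, gcd(54, 76) = 2, gcd(56, 76) = 4, gcd(57, 76) = 19, gcd(58, 76) = 2, gcd(60, 76) = 4, gcd(62, 76) = 2, gcd(64, 76) = 4, gcd(66, 76) = 2, gcd(68, 76) = 4, gcd(70, 76) = 2, gcd(72, 76) = 4, gcd(74, 76) = 2.
All other a ∈ {1, ..., 75} have gcd(a, 76) = 1 and are units. So the nonzero zero-divisors are exactly the 39 values of a appearing in this scan.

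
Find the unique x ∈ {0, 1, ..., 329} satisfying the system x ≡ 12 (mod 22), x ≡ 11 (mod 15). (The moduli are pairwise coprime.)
The moduli 22, 15 are pairwise coprime, so by the CRT there is a unique solution mod 22·15 = 330.
Solve by successive substitution. Start with x ≡ 12 (mod 22).
  Combine with x ≡ 11 (mod 15): write x = 12 + 22·t and require 12 + 22·t ≡ 11 (mod 15), i.e. 22·t ≡ 11 − 12 ≡ 14 (mod 15). Since 22^(−1) ≡ 13 (mod 15) (22 ≡ 7 (mod 15)), t ≡ 13·14 ≡ 2 (mod 15). So x ≡ 12 + 22·2 = 56 (mod 330).
Unique solution in [0, 330): x = 56.

Final answer: x ≡ 56 (mod 330); the representative in [0, 330) is 56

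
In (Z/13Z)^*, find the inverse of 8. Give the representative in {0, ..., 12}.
8^(−1) ≡ 5 (mod 13)

Apply the extended Euclidean algorithm to (13, 8), tracking rows (r, s, t) with s·13 + t·8 = r. Each division r_prev = q·r_cur + r_new produces the new row as (previous row) − q·(current row):
  row A: (13, 1, 0)   [1·13 + 0·8 = 13]
  row B: (8, 0, 1)   [0·13 + 1·8 = 8]
  13 = 1·8 + 5   → row C = row A − 1·row B = (5, 1, −1)   [check: 1·13 − 1·8 = 5]
  8 = 1·5 + 3   → row D = row B − 1·row C = (3, −1, 2)   [check: −1·13 + 2·8 = 3]
  5 = 1·3 + 2   → row E = row C − 1·row D = (2, 2, −3)   [check: 2·13 − 3·8 = 2]
  3 = 1·2 + 1   → row F = row D − 1·row E = (1, −3, 5)   [check: −3·13 + 5·8 = 1]
  2 = 2·1 + 0   → remainder 0, stop. gcd = 1 (last nonzero row F).
The gcd is 1, so 8 is invertible mod 13. The last nonzero row gives −3·13 + 5·8 = 1, so t = 5. So 8^(−1) ≡ 5 (mod 13). Verify: 8 · 5 = 40 ≡ 1 (mod 13). ✓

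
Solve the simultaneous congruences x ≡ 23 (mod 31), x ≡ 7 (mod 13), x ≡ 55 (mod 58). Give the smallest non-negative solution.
The moduli 31, 13, 58 are pairwise coprime, so by the CRT there is a unique solution mod 31·13·58 = 23374.
Solve by successive substitution. Start with x ≡ 23 (mod 31).
  Combine with x ≡ 7 (mod 13): write x = 23 + 31·t and require 23 + 31·t ≡ 7 (mod 13), i.e. 31·t ≡ 7 − 23 ≡ 10 (mod 13). Since 31^(−1) ≡ 8 (mod 13) (31 ≡ 5 (mod 13)), t ≡ 8·10 ≡ 2 (mod 13). So x ≡ 23 + 31·2 = 85 (mod 403).
  Combine with x ≡ 55 (mod 58): write x = 85 + 403·t and require 85 + 403·t ≡ 55 (mod 58), i.e. 403·t ≡ 55 − 85 ≡ 28 (mod 58). Since 403^(−1) ≡ 19 (mod 58) (403 ≡ 55 (mod 58)), t ≡ 19·28 ≡ 10 (mod 58). So x ≡ 85 + 403·10 = 4115 (mod 23374).
Unique solution in [0, 23374): x = 4115.

Final answer: x ≡ 4115 (mod 23374); the representative in [0, 23374) is 4115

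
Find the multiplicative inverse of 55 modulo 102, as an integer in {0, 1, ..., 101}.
55^(−1) ≡ 13 (mod 102)

Apply the extended Euclidean algorithm to (102, 55), tracking rows (r, s, t) with s·102 + t·55 = r. Each division r_prev = q·r_cur + r_new produces the new row as (previous row) − q·(current row):
  row A: (102, 1, 0)   [1·102 + 0·55 = 102]
  row B: (55, 0, 1)   [0·102 + 1·55 = 55]
  102 = 1·55 + 47   → row C = row A − 1·row B = (47, 1, −1)   [check: 1·102 − 1·55 = 47]
  55 = 1·47 + 8   → row D = row B − 1·row C = (8, −1, 2)   [check: −1·102 + 2·55 = 8]
  47 = 5·8 + 7   → row E = row C − 5·row D = (7, 6, −11)   [check: 6·102 − 11·55 = 7]
  8 = 1·7 + 1   → row F = row D − 1·row E = (1, −7, 13)   [check: −7·102 + 13·55 = 1]
  7 = 7·1 + 0   → remainder 0, stop. gcd = 1 (last nonzero row F).
The gcd is 1, so 55 is invertible mod 102. The last nonzero row gives −7·102 + 13·55 = 1, so t = 13. So 55^(−1) ≡ 13 (mod 102). Verify: 55 · 13 = 715 ≡ 1 (mod 102). ✓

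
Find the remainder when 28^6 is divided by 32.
0

Use repeated squaring. Binary(6) = 110. Walk through the bits of the exponent 6 left-to-right: at each bit after the leading one, square the running value, then multiply by 28 if the bit is 1 (always reducing mod 32):
  bit 1 = 1 (leading): start with 28.
  bit 2 = 1: square 28^2 = 784 ≡ 16; bit is 1, so multiply 16·28 = 448 ≡ 0 (mod 32).
  bit 3 = 0: square 0^2 = 0 (mod 32).
Final value: 28^6 ≡ 0 (mod 32).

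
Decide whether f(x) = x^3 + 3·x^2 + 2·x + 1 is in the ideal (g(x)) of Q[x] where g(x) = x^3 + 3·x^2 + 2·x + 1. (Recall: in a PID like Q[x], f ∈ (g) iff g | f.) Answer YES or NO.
YES

In Q[x] the ideal (g) consists of all multiples of g, so f ∈ (g) iff g | f, i.e. iff the remainder of f on division by g is 0. Divide f by g (g is monic, so eliminate the leading term of the running remainder at each step):
  leading term x^3: subtract (1)·g(x) = x^3 + 3·x^2 + 2·x + 1, leaving 0
The remainder is 0, so f(x) = g(x) · h(x) with h(x) = 1. Hence g | f, i.e. f ∈ (g).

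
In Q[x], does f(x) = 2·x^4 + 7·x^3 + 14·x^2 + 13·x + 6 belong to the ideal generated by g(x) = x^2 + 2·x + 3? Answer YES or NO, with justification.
In Q[x] the ideal (g) consists of all multiples of g, so f ∈ (g) iff g | f, i.e. iff the remainder of f on division by g is 0. Divide f by g (g is monic, so eliminate the leading term of the running remainder at each step):
  leading term 2·x^4: subtract (2·x^2)·g(x) = 2·x^4 + 4·x^3 + 6·x^2, leaving 3·x^3 + 8·x^2 + 13·x + 6
  leading term 3·x^3: subtract (3·x)·g(x) = 3·x^3 + 6·x^2 + 9·x, leaving 2·x^2 + 4·x + 6
  leading term 2·x^2: subtract (2)·g(x) = 2·x^2 + 4·x + 6, leaving 0
The remainder is 0, so f(x) = g(x) · h(x) with h(x) = 2·x^2 + 3·x + 2. Hence g | f, i.e. f ∈ (g).

Final answer: YES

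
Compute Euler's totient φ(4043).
φ is multiplicative, with φ(p^e) = p^e − p^(e−1). Factorise 4043 = 13 · 311. Then
  φ(4043) = (13 − 1) · (311 − 1) = 12 · 310 = 3720.

Final answer: φ(4043) = 3720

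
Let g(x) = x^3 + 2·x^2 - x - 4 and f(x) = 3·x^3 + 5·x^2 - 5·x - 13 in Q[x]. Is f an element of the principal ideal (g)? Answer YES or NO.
In Q[x] the ideal (g) consists of all multiples of g, so f ∈ (g) iff g | f, i.e. iff the remainder of f on division by g is 0. Divide f by g (g is monic, so eliminate the leading term of the running remainder at each step):
  leading term 3·x^3: subtract (3)·g(x) = 3·x^3 + 6·x^2 - 3·x - 12, leaving -x^2 - 2·x - 1
The remainder r(x) = -x^2 - 2·x - 1 ≠ 0 (and deg r < deg g), so g ∤ f, i.e. f ∉ (g).

Final answer: NO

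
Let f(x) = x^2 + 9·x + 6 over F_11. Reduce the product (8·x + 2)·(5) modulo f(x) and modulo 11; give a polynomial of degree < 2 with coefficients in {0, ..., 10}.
a · b ≡ 7·x + 10 (mod f(x))

Multiply as integer polynomials: a · b = 40·x + 10. Reducing coefficients mod 11: a · b ≡ 7·x + 10. This already has degree < 2, so no reduction by f is needed. Hence a · b ≡ 7·x + 10 in F_11[x]/(f).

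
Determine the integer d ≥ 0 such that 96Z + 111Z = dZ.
In the PID Z, (a, b) is generated by gcd(a, b). Compute gcd(111, 96) with the extended Euclidean algorithm, tracking rows (r, s, t) with s·111 + t·96 = r:
  row A: (111, 1, 0)   [1·111 + 0·96 = 111]
  row B: (96, 0, 1)   [0·111 + 1·96 = 96]
  111 = 1·96 + 15   → row C = row A − 1·row B = (15, 1, −1)   [check: 1·111 − 1·96 = 15]
  96 = 6·15 + 6   → row D = row B − 6·row C = (6, −6, 7)   [check: −6·111 + 7·96 = 6]
  15 = 2·6 + 3   → row E = row C − 2·row D = (3, 13, −15)   [check: 13·111 − 15·96 = 3]
  6 = 2·3 + 0   → remainder 0, stop. gcd = 3 (last nonzero row E).
So gcd(96, 111) = 3, with Bézout identity 13·111 − 15·96 = 3. Containment (⊇): the Bézout identity exhibits 3 as an element of (96, 111), giving (3) ⊆ (96, 111). Containment (⊆): since 3 | 96 and 3 | 111 (96 = 3·32, 111 = 3·37), every Z-linear combination of 96 and 111 is divisible by 3, so (96, 111) ⊆ (3). Therefore (96, 111) = (3), d = 3.

Final answer: (96, 111) = (3); d = 3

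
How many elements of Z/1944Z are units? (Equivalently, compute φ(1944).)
Z/1944Z has φ(1944) = 648 units

An element a ∈ Z/1944Z is a unit iff gcd(a, 1944) = 1, so the number of units is φ(1944). φ is multiplicative, with φ(p^e) = p^e − p^(e−1). Factorise 1944 = 2^3 · 3^5. Then
  φ(1944) = (2^3 − 2^2) · (3^5 − 3^4) = 4 · 162 = 648.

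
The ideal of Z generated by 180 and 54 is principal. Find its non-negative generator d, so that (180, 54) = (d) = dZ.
(180, 54) = (18); d = 18

In the PID Z, (a, b) is generated by gcd(a, b). Compute gcd(180, 54) with the extended Euclidean algorithm, tracking rows (r, s, t) with s·180 + t·54 = r:
  row A: (180, 1, 0)   [1·180 + 0·54 = 180]
  row B: (54, 0, 1)   [0·180 + 1·54 = 54]
  180 = 3·54 + 18   → row C = row A − 3·row B = (18, 1, −3)   [check: 1·180 − 3·54 = 18]
  54 = 3·18 + 0   → remainder 0, stop. gcd = 18 (last nonzero row C).
So gcd(180, 54) = 18, with Bézout identity 1·180 − 3·54 = 18. Containment (⊇): the Bézout identity exhibits 18 as an element of (180, 54), giving (18) ⊆ (180, 54). Containment (⊆): since 18 | 180 and 18 | 54 (180 = 18·10, 54 = 18·3), every Z-linear combination of 180 and 54 is divisible by 18, so (180, 54) ⊆ (18). Therefore (180, 54) = (18), d = 18.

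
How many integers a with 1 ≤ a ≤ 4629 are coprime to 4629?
The number of a ∈ {1, ..., 4629} with gcd(a, 4629) = 1 is by definition Euler's totient φ(4629). φ is multiplicative, with φ(p^e) = p^e − p^(e−1). Factorise 4629 = 3 · 1543. Then
  φ(4629) = (3 − 1) · (1543 − 1) = 2 · 1542 = 3084.
So there are 3084 such integers.

Final answer: 3084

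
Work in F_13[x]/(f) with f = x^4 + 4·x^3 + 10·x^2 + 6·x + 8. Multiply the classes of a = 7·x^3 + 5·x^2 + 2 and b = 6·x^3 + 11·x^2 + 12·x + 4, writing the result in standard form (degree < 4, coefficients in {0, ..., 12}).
Multiply as integer polynomials: a · b = 42·x^6 + 107·x^5 + 139·x^4 + 100·x^3 + 42·x^2 + 24·x + 8. Reducing coefficients mod 13: a · b ≡ 3·x^6 + 3·x^5 + 9·x^4 + 9·x^3 + 3·x^2 + 11·x + 8. Now divide by f(x) = x^4 + 4·x^3 + 10·x^2 + 6·x + 8 in F_13[x], eliminating the leading term at each step:
  leading term 3·x^6: subtract (3·x^2)·f(x) = 3·x^6 + 12·x^5 + 4·x^4 + 5·x^3 + 11·x^2, leaving 4·x^5 + 5·x^4 + 4·x^3 + 5·x^2 + 11·x + 8 (coefficients mod 13)
  leading term 4·x^5: subtract (4·x)·f(x) = 4·x^5 + 3·x^4 + x^3 + 11·x^2 + 6·x, leaving 2·x^4 + 3·x^3 + 7·x^2 + 5·x + 8 (coefficients mod 13)
  leading term 2·x^4: subtract (2)·f(x) = 2·x^4 + 8·x^3 + 7·x^2 + 12·x + 3, leaving 8·x^3 + 6·x + 5 (coefficients mod 13)
The degree is now < 4, so this is the remainder. Hence a · b ≡ 8·x^3 + 6·x + 5 in F_13[x]/(f).

Final answer: a · b ≡ 8·x^3 + 6·x + 5 (mod f(x))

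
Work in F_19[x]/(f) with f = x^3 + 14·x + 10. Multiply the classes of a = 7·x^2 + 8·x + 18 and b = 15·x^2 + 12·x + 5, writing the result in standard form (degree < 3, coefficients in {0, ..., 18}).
Multiply as integer polynomials: a · b = 105·x^4 + 204·x^3 + 401·x^2 + 256·x + 90. Reducing coefficients mod 19: a · b ≡ 10·x^4 + 14·x^3 + 2·x^2 + 9·x + 14. Now divide by f(x) = x^3 + 14·x + 10 in F_19[x], eliminating the leading term at each step:
  leading term 10·x^4: subtract (10·x)·f(x) = 10·x^4 + 7·x^2 + 5·x, leaving 14·x^3 + 14·x^2 + 4·x + 14 (coefficients mod 19)
  leading term 14·x^3: subtract (14)·f(x) = 14·x^3 + 6·x + 7, leaving 14·x^2 + 17·x + 7 (coefficients mod 19)
The degree is now < 3, so this is the remainder. Hence a · b ≡ 14·x^2 + 17·x + 7 in F_19[x]/(f).

Final answer: a · b ≡ 14·x^2 + 17·x + 7 (mod f(x))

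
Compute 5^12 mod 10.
5

Use repeated squaring. Binary(12) = 1100. Walk through the bits of the exponent 12 left-to-right: at each bit after the leading one, square the running value, then multiply by 5 if the bit is 1 (always reducing mod 10):
  bit 1 = 1 (leading): start with 5.
  bit 2 = 1: square 5^2 = 25 ≡ 5; bit is 1, so multiply 5·5 = 25 ≡ 5 (mod 10).
  bit 3 = 0: square 5^2 = 25 ≡ 5 (mod 10).
  bit 4 = 0: square 5^2 = 25 ≡ 5 (mod 10).
Final value: 5^12 ≡ 5 (mod 10).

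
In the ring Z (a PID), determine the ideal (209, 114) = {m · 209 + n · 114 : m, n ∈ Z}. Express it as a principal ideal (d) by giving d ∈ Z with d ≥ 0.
In the PID Z, (a, b) is generated by gcd(a, b). Compute gcd(209, 114) with the extended Euclidean algorithm, tracking rows (r, s, t) with s·209 + t·114 = r:
  row A: (209, 1, 0)   [1·209 + 0·114 = 209]
  row B: (114, 0, 1)   [0·209 + 1·114 = 114]
  209 = 1·114 + 95   → row C = row A − 1·row B = (95, 1, −1)   [check: 1·209 − 1·114 = 95]
  114 = 1·95 + 19   → row D = row B − 1·row C = (19, −1, 2)   [check: −1·209 + 2·114 = 19]
  95 = 5·19 + 0   → remainder 0, stop. gcd = 19 (last nonzero row D).
So gcd(209, 114) = 19, with Bézout identity −1·209 + 2·114 = 19. Containment (⊇): the Bézout identity exhibits 19 as an element of (209, 114), giving (19) ⊆ (209, 114). Containment (⊆): since 19 | 209 and 19 | 114 (209 = 19·11, 114 = 19·6), every Z-linear combination of 209 and 114 is divisible by 19, so (209, 114) ⊆ (19). Therefore (209, 114) = (19), d = 19.

Final answer: (209, 114) = (19); d = 19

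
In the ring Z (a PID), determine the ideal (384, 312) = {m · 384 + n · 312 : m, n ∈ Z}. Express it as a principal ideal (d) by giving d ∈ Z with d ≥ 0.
In the PID Z, (a, b) is generated by gcd(a, b). Compute gcd(384, 312) with the extended Euclidean algorithm, tracking rows (r, s, t) with s·384 + t·312 = r:
  row A: (384, 1, 0)   [1·384 + 0·312 = 384]
  row B: (312, 0, 1)   [0·384 + 1·312 = 312]
  384 = 1·312 + 72   → row C = row A − 1·row B = (72, 1, −1)   [check: 1·384 − 1·312 = 72]
  312 = 4·72 + 24   → row D = row B − 4·row C = (24, −4, 5)   [check: −4·384 + 5·312 = 24]
  72 = 3·24 + 0   → remainder 0, stop. gcd = 24 (last nonzero row D).
So gcd(384, 312) = 24, with Bézout identity −4·384 + 5·312 = 24. Containment (⊇): the Bézout identity exhibits 24 as an element of (384, 312), giving (24) ⊆ (384, 312). Containment (⊆): since 24 | 384 and 24 | 312 (384 = 24·16, 312 = 24·13), every Z-linear combination of 384 and 312 is divisible by 24, so (384, 312) ⊆ (24). Therefore (384, 312) = (24), d = 24.

Final answer: (384, 312) = (24); d = 24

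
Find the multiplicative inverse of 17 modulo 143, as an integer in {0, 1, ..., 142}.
17^(−1) ≡ 101 (mod 143)

Apply the extended Euclidean algorithm to (143, 17), tracking rows (r, s, t) with s·143 + t·17 = r. Each division r_prev = q·r_cur + r_new produces the new row as (previous row) − q·(current row):
  row A: (143, 1, 0)   [1·143 + 0·17 = 143]
  row B: (17, 0, 1)   [0·143 + 1·17 = 17]
  143 = 8·17 + 7   → row C = row A − 8·row B = (7, 1, −8)   [check: 1·143 − 8·17 = 7]
  17 = 2·7 + 3   → row D = row B − 2·row C = (3, −2, 17)   [check: −2·143 + 17·17 = 3]
  7 = 2·3 + 1   → row E = row C − 2·row D = (1, 5, −42)   [check: 5·143 − 42·17 = 1]
  3 = 3·1 + 0   → remainder 0, stop. gcd = 1 (last nonzero row E).
The gcd is 1, so 17 is invertible mod 143. The last nonzero row gives 5·143 − 42·17 = 1, so t = −42. So 17^(−1) ≡ −42 ≡ 101 (mod 143). Verify: 17 · 101 = 1717 ≡ 1 (mod 143). ✓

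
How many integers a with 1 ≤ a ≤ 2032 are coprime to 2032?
1008

The number of a ∈ {1, ..., 2032} with gcd(a, 2032) = 1 is by definition Euler's totient φ(2032). φ is multiplicative, with φ(p^e) = p^e − p^(e−1). Factorise 2032 = 2^4 · 127. Then
  φ(2032) = (2^4 − 2^3) · (127 − 1) = 8 · 126 = 1008.
So there are 1008 such integers.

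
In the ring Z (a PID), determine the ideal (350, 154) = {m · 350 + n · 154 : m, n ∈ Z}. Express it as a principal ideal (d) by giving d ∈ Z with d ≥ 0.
(350, 154) = (14); d = 14

In the PID Z, (a, b) is generated by gcd(a, b). Compute gcd(350, 154) with the extended Euclidean algorithm, tracking rows (r, s, t) with s·350 + t·154 = r:
  row A: (350, 1, 0)   [1·350 + 0·154 = 350]
  row B: (154, 0, 1)   [0·350 + 1·154 = 154]
  350 = 2·154 + 42   → row C = row A − 2·row B = (42, 1, −2)   [check: 1·350 − 2·154 = 42]
  154 = 3·42 + 28   → row D = row B − 3·row C = (28, −3, 7)   [check: −3·350 + 7·154 = 28]
  42 = 1·28 + 14   → row E = row C − 1·row D = (14, 4, −9)   [check: 4·350 − 9·154 = 14]
  28 = 2·14 + 0   → remainder 0, stop. gcd = 14 (last nonzero row E).
So gcd(350, 154) = 14, with Bézout identity 4·350 − 9·154 = 14. Containment (⊇): the Bézout identity exhibits 14 as an element of (350, 154), giving (14) ⊆ (350, 154). Containment (⊆): since 14 | 350 and 14 | 154 (350 = 14·25, 154 = 14·11), every Z-linear combination of 350 and 154 is divisible by 14, so (350, 154) ⊆ (14). Therefore (350, 154) = (14), d = 14.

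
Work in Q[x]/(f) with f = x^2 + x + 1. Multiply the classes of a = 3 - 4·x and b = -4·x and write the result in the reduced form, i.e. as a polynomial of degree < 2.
a · b ≡ -28·x - 16 (mod f(x))

First multiply in Q[x] without reducing: a · b = 16·x^2 - 12·x. Now divide by f(x) = x^2 + x + 1, eliminating the leading term at each step:
  leading term 16·x^2: subtract (16)·f(x) = 16·x^2 + 16·x + 16, leaving -28·x - 16
The degree is now < 2, so this is the remainder. Hence a · b ≡ -28·x - 16 in Q[x]/(f).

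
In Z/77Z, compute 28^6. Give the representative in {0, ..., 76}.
49

Use repeated squaring. Binary(6) = 110. Walk through the bits of the exponent 6 left-to-right: at each bit after the leading one, square the running value, then multiply by 28 if the bit is 1 (always reducing mod 77):
  bit 1 = 1 (leading): start with 28.
  bit 2 = 1: square 28^2 = 784 ≡ 14; bit is 1, so multiply 14·28 = 392 ≡ 7 (mod 77).
  bit 3 = 0: square 7^2 = 49 (mod 77).
Final value: 28^6 ≡ 49 (mod 77).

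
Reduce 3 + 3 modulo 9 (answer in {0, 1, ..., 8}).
Both summands are already reduced mod 9. 3 + 3 = 6; 6 = 0·9 + 6, so (3 + 3) mod 9 = 6.

Final answer: 6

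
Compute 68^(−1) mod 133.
Apply the extended Euclidean algorithm to (133, 68), tracking rows (r, s, t) with s·133 + t·68 = r. Each division r_prev = q·r_cur + r_new produces the new row as (previous row) − q·(current row):
  row A: (133, 1, 0)   [1·133 + 0·68 = 133]
  row B: (68, 0, 1)   [0·133 + 1·68 = 68]
  133 = 1·68 + 65   → row C = row A − 1·row B = (65, 1, −1)   [check: 1·133 − 1·68 = 65]
  68 = 1·65 + 3   → row D = row B − 1·row C = (3, −1, 2)   [check: −1·133 + 2·68 = 3]
  65 = 21·3 + 2   → row E = row C − 21·row D = (2, 22, −43)   [check: 22·133 − 43·68 = 2]
  3 = 1·2 + 1   → row F = row D − 1·row E = (1, −23, 45)   [check: −23·133 + 45·68 = 1]
  2 = 2·1 + 0   → remainder 0, stop. gcd = 1 (last nonzero row F).
The gcd is 1, so 68 is invertible mod 133. The last nonzero row gives −23·133 + 45·68 = 1, so t = 45. So 68^(−1) ≡ 45 (mod 133). Verify: 68 · 45 = 3060 ≡ 1 (mod 133). ✓

Final answer: 68^(−1) ≡ 45 (mod 133)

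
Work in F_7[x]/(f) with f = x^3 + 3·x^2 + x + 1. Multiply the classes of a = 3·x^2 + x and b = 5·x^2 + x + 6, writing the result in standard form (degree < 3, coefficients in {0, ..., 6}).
Multiply as integer polynomials: a · b = 15·x^4 + 8·x^3 + 19·x^2 + 6·x. Reducing coefficients mod 7: a · b ≡ x^4 + x^3 + 5·x^2 + 6·x. Now divide by f(x) = x^3 + 3·x^2 + x + 1 in F_7[x], eliminating the leading term at each step:
  leading term x^4: subtract (x)·f(x) = x^4 + 3·x^3 + x^2 + x, leaving 5·x^3 + 4·x^2 + 5·x (coefficients mod 7)
  leading term 5·x^3: subtract (5)·f(x) = 5·x^3 + x^2 + 5·x + 5, leaving 3·x^2 + 2 (coefficients mod 7)
The degree is now < 3, so this is the remainder. Hence a · b ≡ 3·x^2 + 2 in F_7[x]/(f).

Final answer: a · b ≡ 3·x^2 + 2 (mod f(x))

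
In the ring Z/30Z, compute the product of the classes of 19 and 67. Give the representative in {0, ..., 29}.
Reduce the factors first: 67 ≡ 7 (mod 30), so 19 · 67 ≡ 19 · 7 (mod 30). 19 · 7 = 133. Dividing by 30: 133 = 4·30 + 13. So (19 · 67) mod 30 = 13.

Final answer: 13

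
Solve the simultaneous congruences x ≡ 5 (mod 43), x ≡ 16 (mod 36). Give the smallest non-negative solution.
x ≡ 736 (mod 1548); the representative in [0, 1548) is 736

The moduli 43, 36 are pairwise coprime, so by the CRT there is a unique solution mod 43·36 = 1548.
Solve by successive substitution. Start with x ≡ 5 (mod 43).
  Combine with x ≡ 16 (mod 36): write x = 5 + 43·t and require 5 + 43·t ≡ 16 (mod 36), i.e. 43·t ≡ 16 − 5 ≡ 11 (mod 36). Since 43^(−1) ≡ 31 (mod 36) (43 ≡ 7 (mod 36)), t ≡ 31·11 ≡ 17 (mod 36). So x ≡ 5 + 43·17 = 736 (mod 1548).
Unique solution in [0, 1548): x = 736.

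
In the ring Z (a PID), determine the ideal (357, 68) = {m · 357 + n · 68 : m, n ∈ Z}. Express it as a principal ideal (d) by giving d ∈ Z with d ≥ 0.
(357, 68) = (17); d = 17

In the PID Z, (a, b) is generated by gcd(a, b). Compute gcd(357, 68) with the extended Euclidean algorithm, tracking rows (r, s, t) with s·357 + t·68 = r:
  row A: (357, 1, 0)   [1·357 + 0·68 = 357]
  row B: (68, 0, 1)   [0·357 + 1·68 = 68]
  357 = 5·68 + 17   → row C = row A − 5·row B = (17, 1, −5)   [check: 1·357 − 5·68 = 17]
  68 = 4·17 + 0   → remainder 0, stop. gcd = 17 (last nonzero row C).
So gcd(357, 68) = 17, with Bézout identity 1·357 − 5·68 = 17. Containment (⊇): the Bézout identity exhibits 17 as an element of (357, 68), giving (17) ⊆ (357, 68). Containment (⊆): since 17 | 357 and 17 | 68 (357 = 17·21, 68 = 17·4), every Z-linear combination of 357 and 68 is divisible by 17, so (357, 68) ⊆ (17). Therefore (357, 68) = (17), d = 17.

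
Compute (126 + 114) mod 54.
24

Reduce the summands first: 126 ≡ 18, 114 ≡ 6 (mod 54), so 126 + 114 ≡ 18 + 6 (mod 54). 18 + 6 = 24; 24 = 0·54 + 24, so (126 + 114) mod 54 = 24.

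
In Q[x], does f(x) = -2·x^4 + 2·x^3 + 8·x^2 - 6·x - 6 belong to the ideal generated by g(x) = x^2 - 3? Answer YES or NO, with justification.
In Q[x] the ideal (g) consists of all multiples of g, so f ∈ (g) iff g | f, i.e. iff the remainder of f on division by g is 0. Divide f by g (g is monic, so eliminate the leading term of the running remainder at each step):
  leading term -2·x^4: subtract (-2·x^2)·g(x) = -2·x^4 + 6·x^2, leaving 2·x^3 + 2·x^2 - 6·x - 6
  leading term 2·x^3: subtract (2·x)·g(x) = 2·x^3 - 6·x, leaving 2·x^2 - 6
  leading term 2·x^2: subtract (2)·g(x) = 2·x^2 - 6, leaving 0
The remainder is 0, so f(x) = g(x) · h(x) with h(x) = -2·x^2 + 2·x + 2. Hence g | f, i.e. f ∈ (g).

Final answer: YES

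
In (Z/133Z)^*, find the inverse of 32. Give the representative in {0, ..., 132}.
Apply the extended Euclidean algorithm to (133, 32), tracking rows (r, s, t) with s·133 + t·32 = r. Each division r_prev = q·r_cur + r_new produces the new row as (previous row) − q·(current row):
  row A: (133, 1, 0)   [1·133 + 0·32 = 133]
  row B: (32, 0, 1)   [0·133 + 1·32 = 32]
  133 = 4·32 + 5   → row C = row A − 4·row B = (5, 1, −4)   [check: 1·133 − 4·32 = 5]
  32 = 6·5 + 2   → row D = row B − 6·row C = (2, −6, 25)   [check: −6·133 + 25·32 = 2]
  5 = 2·2 + 1   → row E = row C − 2·row D = (1, 13, −54)   [check: 13·133 − 54·32 = 1]
  2 = 2·1 + 0   → remainder 0, stop. gcd = 1 (last nonzero row E).
The gcd is 1, so 32 is invertible mod 133. The last nonzero row gives 13·133 − 54·32 = 1, so t = −54. So 32^(−1) ≡ −54 ≡ 79 (mod 133). Verify: 32 · 79 = 2528 ≡ 1 (mod 133). ✓

Final answer: 32^(−1) ≡ 79 (mod 133)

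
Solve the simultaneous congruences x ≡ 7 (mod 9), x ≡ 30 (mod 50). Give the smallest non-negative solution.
x ≡ 430 (mod 450); the representative in [0, 450) is 430

The moduli 9, 50 are pairwise coprime, so by the CRT there is a unique solution mod 9·50 = 450.
Solve by successive substitution. Start with x ≡ 7 (mod 9).
  Combine with x ≡ 30 (mod 50): write x = 7 + 9·t and require 7 + 9·t ≡ 30 (mod 50), i.e. 9·t ≡ 30 − 7 ≡ 23 (mod 50). Since 9^(−1) ≡ 39 (mod 50), t ≡ 39·23 ≡ 47 (mod 50). So x ≡ 7 + 9·47 = 430 (mod 450).
Unique solution in [0, 450): x = 430.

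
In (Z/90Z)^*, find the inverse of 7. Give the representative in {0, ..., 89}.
7^(−1) ≡ 13 (mod 90)

Apply the extended Euclidean algorithm to (90, 7), tracking rows (r, s, t) with s·90 + t·7 = r. Each division r_prev = q·r_cur + r_new produces the new row as (previous row) − q·(current row):
  row A: (90, 1, 0)   [1·90 + 0·7 = 90]
  row B: (7, 0, 1)   [0·90 + 1·7 = 7]
  90 = 12·7 + 6   → row C = row A − 12·row B = (6, 1, −12)   [check: 1·90 − 12·7 = 6]
  7 = 1·6 + 1   → row D = row B − 1·row C = (1, −1, 13)   [check: −1·90 + 13·7 = 1]
  6 = 6·1 + 0   → remainder 0, stop. gcd = 1 (last nonzero row D).
The gcd is 1, so 7 is invertible mod 90. The last nonzero row gives −1·90 + 13·7 = 1, so t = 13. So 7^(−1) ≡ 13 (mod 90). Verify: 7 · 13 = 91 ≡ 1 (mod 90). ✓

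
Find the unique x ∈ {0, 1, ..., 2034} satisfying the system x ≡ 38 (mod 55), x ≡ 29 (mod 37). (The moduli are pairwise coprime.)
The moduli 55, 37 are pairwise coprime, so by the CRT there is a unique solution mod 55·37 = 2035.
Solve by successive substitution. Start with x ≡ 38 (mod 55).
  Combine with x ≡ 29 (mod 37): write x = 38 + 55·t and require 38 + 55·t ≡ 29 (mod 37), i.e. 55·t ≡ 29 − 38 ≡ 28 (mod 37). Since 55^(−1) ≡ 35 (mod 37) (55 ≡ 18 (mod 37)), t ≡ 35·28 ≡ 18 (mod 37). So x ≡ 38 + 55·18 = 1028 (mod 2035).
Unique solution in [0, 2035): x = 1028.

Final answer: x ≡ 1028 (mod 2035); the representative in [0, 2035) is 1028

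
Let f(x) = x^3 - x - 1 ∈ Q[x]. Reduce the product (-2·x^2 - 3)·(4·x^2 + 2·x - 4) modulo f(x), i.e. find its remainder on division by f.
a · b ≡ -12·x^2 - 18·x + 8 (mod f(x))

First multiply in Q[x] without reducing: a · b = -8·x^4 - 4·x^3 - 4·x^2 - 6·x + 12. Now divide by f(x) = x^3 - x - 1, eliminating the leading term at each step:
  leading term -8·x^4: subtract (-8·x)·f(x) = -8·x^4 + 8·x^2 + 8·x, leaving -4·x^3 - 12·x^2 - 14·x + 12
  leading term -4·x^3: subtract (-4)·f(x) = -4·x^3 + 4·x + 4, leaving -12·x^2 - 18·x + 8
The degree is now < 3, so this is the remainder. Hence a · b ≡ -12·x^2 - 18·x + 8 in Q[x]/(f).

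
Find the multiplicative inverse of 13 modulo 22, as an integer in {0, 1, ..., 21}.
Apply the extended Euclidean algorithm to (22, 13), tracking rows (r, s, t) with s·22 + t·13 = r. Each division r_prev = q·r_cur + r_new produces the new row as (previous row) − q·(current row):
  row A: (22, 1, 0)   [1·22 + 0·13 = 22]
  row B: (13, 0, 1)   [0·22 + 1·13 = 13]
  22 = 1·13 + 9   → row C = row A − 1·row B = (9, 1, −1)   [check: 1·22 − 1·13 = 9]
  13 = 1·9 + 4   → row D = row B − 1·row C = (4, −1, 2)   [check: −1·22 + 2·13 = 4]
  9 = 2·4 + 1   → row E = row C − 2·row D = (1, 3, −5)   [check: 3·22 − 5·13 = 1]
  4 = 4·1 + 0   → remainder 0, stop. gcd = 1 (last nonzero row E).
The gcd is 1, so 13 is invertible mod 22. The last nonzero row gives 3·22 − 5·13 = 1, so t = −5. So 13^(−1) ≡ −5 ≡ 17 (mod 22). Verify: 13 · 17 = 221 ≡ 1 (mod 22). ✓

Final answer: 13^(−1) ≡ 17 (mod 22)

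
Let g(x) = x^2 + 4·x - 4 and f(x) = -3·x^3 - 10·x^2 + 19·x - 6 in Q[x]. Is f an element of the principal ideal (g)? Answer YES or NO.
In Q[x] the ideal (g) consists of all multiples of g, so f ∈ (g) iff g | f, i.e. iff the remainder of f on division by g is 0. Divide f by g (g is monic, so eliminate the leading term of the running remainder at each step):
  leading term -3·x^3: subtract (-3·x)·g(x) = -3·x^3 - 12·x^2 + 12·x, leaving 2·x^2 + 7·x - 6
  leading term 2·x^2: subtract (2)·g(x) = 2·x^2 + 8·x - 8, leaving 2 - x
The remainder r(x) = 2 - x ≠ 0 (and deg r < deg g), so g ∤ f, i.e. f ∉ (g).

Final answer: NO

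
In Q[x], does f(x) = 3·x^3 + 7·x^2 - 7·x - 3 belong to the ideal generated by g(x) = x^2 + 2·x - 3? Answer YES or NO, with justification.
In Q[x] the ideal (g) consists of all multiples of g, so f ∈ (g) iff g | f, i.e. iff the remainder of f on division by g is 0. Divide f by g (g is monic, so eliminate the leading term of the running remainder at each step):
  leading term 3·x^3: subtract (3·x)·g(x) = 3·x^3 + 6·x^2 - 9·x, leaving x^2 + 2·x - 3
  leading term x^2: subtract (1)·g(x) = x^2 + 2·x - 3, leaving 0
The remainder is 0, so f(x) = g(x) · h(x) with h(x) = 3·x + 1. Hence g | f, i.e. f ∈ (g).

Final answer: YES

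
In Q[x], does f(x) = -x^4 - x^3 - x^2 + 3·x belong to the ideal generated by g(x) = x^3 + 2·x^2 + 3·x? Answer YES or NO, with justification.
YES

In Q[x] the ideal (g) consists of all multiples of g, so f ∈ (g) iff g | f, i.e. iff the remainder of f on division by g is 0. Divide f by g (g is monic, so eliminate the leading term of the running remainder at each step):
  leading term -x^4: subtract (-x)·g(x) = -x^4 - 2·x^3 - 3·x^2, leaving x^3 + 2·x^2 + 3·x
  leading term x^3: subtract (1)·g(x) = x^3 + 2·x^2 + 3·x, leaving 0
The remainder is 0, so f(x) = g(x) · h(x) with h(x) = 1 - x. Hence g | f, i.e. f ∈ (g).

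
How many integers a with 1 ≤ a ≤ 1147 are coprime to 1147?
1080

The number of a ∈ {1, ..., 1147} with gcd(a, 1147) = 1 is by definition Euler's totient φ(1147). φ is multiplicative, with φ(p^e) = p^e − p^(e−1). Factorise 1147 = 31 · 37. Then
  φ(1147) = (31 − 1) · (37 − 1) = 30 · 36 = 1080.
So there are 1080 such integers.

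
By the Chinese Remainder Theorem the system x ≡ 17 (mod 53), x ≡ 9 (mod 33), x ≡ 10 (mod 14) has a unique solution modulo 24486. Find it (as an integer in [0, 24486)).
x ≡ 24132 (mod 24486); the representative in [0, 24486) is 24132

The moduli 53, 33, 14 are pairwise coprime, so by the CRT there is a unique solution mod 53·33·14 = 24486.
Solve by successive substitution. Start with x ≡ 17 (mod 53).
  Combine with x ≡ 9 (mod 33): write x = 17 + 53·t and require 17 + 53·t ≡ 9 (mod 33), i.e. 53·t ≡ 9 − 17 ≡ 25 (mod 33). Since 53^(−1) ≡ 5 (mod 33) (53 ≡ 20 (mod 33)), t ≡ 5·25 ≡ 26 (mod 33). So x ≡ 17 + 53·26 = 1395 (mod 1749).
  Combine with x ≡ 10 (mod 14): write x = 1395 + 1749·t and require 1395 + 1749·t ≡ 10 (mod 14), i.e. 1749·t ≡ 10 − 1395 ≡ 1 (mod 14). Since 1749^(−1) ≡ 13 (mod 14) (1749 ≡ 13 (mod 14)), t ≡ 13·1 ≡ 13 (mod 14). So x ≡ 1395 + 1749·13 = 24132 (mod 24486).
Unique solution in [0, 24486): x = 24132.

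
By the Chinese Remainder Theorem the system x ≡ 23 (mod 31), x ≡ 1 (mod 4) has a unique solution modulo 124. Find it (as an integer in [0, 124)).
The moduli 31, 4 are pairwise coprime, so by the CRT there is a unique solution mod 31·4 = 124.
Solve by successive substitution. Start with x ≡ 23 (mod 31).
  Combine with x ≡ 1 (mod 4): write x = 23 + 31·t and require 23 + 31·t ≡ 1 (mod 4), i.e. 31·t ≡ 1 − 23 ≡ 2 (mod 4). Since 31^(−1) ≡ 3 (mod 4) (31 ≡ 3 (mod 4)), t ≡ 3·2 ≡ 2 (mod 4). So x ≡ 23 + 31·2 = 85 (mod 124).
Unique solution in [0, 124): x = 85.

Final answer: x ≡ 85 (mod 124); the representative in [0, 124) is 85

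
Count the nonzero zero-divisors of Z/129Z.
In Z/129Z each nonzero element is either a unit (gcd with 129 is 1) or a zero-divisor (gcd > 1). The number of units is φ(129): factorise 129 = 3 · 43, so φ(129) = (3 − 1) · (43 − 1) = 2 · 42 = 84. The nonzero elements number 129 − 1 = 128. Hence the nonzero zero-divisors number 128 − 84 = 44.

Final answer: Z/129Z has 44 nonzero zero-divisors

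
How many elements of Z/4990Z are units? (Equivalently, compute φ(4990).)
Z/4990Z has φ(4990) = 1992 units

An element a ∈ Z/4990Z is a unit iff gcd(a, 4990) = 1, so the number of units is φ(4990). φ is multiplicative, with φ(p^e) = p^e − p^(e−1). Factorise 4990 = 2 · 5 · 499. Then
  φ(4990) = (2 − 1) · (5 − 1) · (499 − 1) = 1 · 4 · 498 = 1992.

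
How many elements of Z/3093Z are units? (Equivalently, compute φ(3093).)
An element a ∈ Z/3093Z is a unit iff gcd(a, 3093) = 1, so the number of units is φ(3093). φ is multiplicative, with φ(p^e) = p^e − p^(e−1). Factorise 3093 = 3 · 1031. Then
  φ(3093) = (3 − 1) · (1031 − 1) = 2 · 1030 = 2060.

Final answer: Z/3093Z has φ(3093) = 2060 units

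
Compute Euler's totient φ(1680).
φ(1680) = 384

φ is multiplicative, with φ(p^e) = p^e − p^(e−1). Factorise 1680 = 2^4 · 3 · 5 · 7. Then
  φ(1680) = (2^4 − 2^3) · (3 − 1) · (5 − 1) · (7 − 1) = 8 · 2 · 4 · 6 = 384.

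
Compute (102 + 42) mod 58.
28

Reduce the summands first: 102 ≡ 44 (mod 58), so 102 + 42 ≡ 44 + 42 (mod 58). 44 + 42 = 86; 86 = 1·58 + 28, so (102 + 42) mod 58 = 28.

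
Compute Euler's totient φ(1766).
φ is multiplicative, with φ(p^e) = p^e − p^(e−1). Factorise 1766 = 2 · 883. Then
  φ(1766) = (2 − 1) · (883 − 1) = 1 · 882 = 882.

Final answer: φ(1766) = 882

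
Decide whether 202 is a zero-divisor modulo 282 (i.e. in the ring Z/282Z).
YES

gcd(202, 282) = 2 > 1, so 202 is not a unit in Z/282Z. In Z/nZ every nonzero non-unit is a zero-divisor: explicitly, take b = 282/gcd = 141 ≠ 0 (mod 282); then 202·141 = 28482 = 101·282, i.e. 202·141 ≡ 0 (mod 282). So 202 is a zero-divisor.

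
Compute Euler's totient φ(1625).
φ(1625) = 1200

φ is multiplicative, with φ(p^e) = p^e − p^(e−1). Factorise 1625 = 5^3 · 13. Then
  φ(1625) = (5^3 − 5^2) · (13 − 1) = 100 · 12 = 1200.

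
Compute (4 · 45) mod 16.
4

Reduce the factors first: 45 ≡ 13 (mod 16), so 4 · 45 ≡ 4 · 13 (mod 16). 4 · 13 = 52. Dividing by 16: 52 = 3·16 + 4. So (4 · 45) mod 16 = 4.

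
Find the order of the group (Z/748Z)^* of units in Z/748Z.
(Z/748Z)^* consists of the classes a with gcd(a, 748) = 1, so its order is φ(748). φ is multiplicative, with φ(p^e) = p^e − p^(e−1). Factorise 748 = 2^2 · 11 · 17. Then
  φ(748) = (2^2 − 2^1) · (11 − 1) · (17 − 1) = 2 · 10 · 16 = 320.
Thus |(Z/748Z)^*| = 320.

Final answer: |(Z/748Z)^*| = 320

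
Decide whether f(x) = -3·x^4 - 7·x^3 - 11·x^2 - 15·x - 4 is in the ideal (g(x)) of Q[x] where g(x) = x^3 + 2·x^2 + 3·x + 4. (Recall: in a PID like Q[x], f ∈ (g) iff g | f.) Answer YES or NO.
In Q[x] the ideal (g) consists of all multiples of g, so f ∈ (g) iff g | f, i.e. iff the remainder of f on division by g is 0. Divide f by g (g is monic, so eliminate the leading term of the running remainder at each step):
  leading term -3·x^4: subtract (-3·x)·g(x) = -3·x^4 - 6·x^3 - 9·x^2 - 12·x, leaving -x^3 - 2·x^2 - 3·x - 4
  leading term -x^3: subtract (-1)·g(x) = -x^3 - 2·x^2 - 3·x - 4, leaving 0
The remainder is 0, so f(x) = g(x) · h(x) with h(x) = -3·x - 1. Hence g | f, i.e. f ∈ (g).

Final answer: YES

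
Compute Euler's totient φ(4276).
φ(4276) = 2136

φ is multiplicative, with φ(p^e) = p^e − p^(e−1). Factorise 4276 = 2^2 · 1069. Then
  φ(4276) = (2^2 − 2^1) · (1069 − 1) = 2 · 1068 = 2136.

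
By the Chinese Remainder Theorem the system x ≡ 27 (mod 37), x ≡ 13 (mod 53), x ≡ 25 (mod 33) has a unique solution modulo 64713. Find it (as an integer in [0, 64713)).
x ≡ 18934 (mod 64713); the representative in [0, 64713) is 18934

The moduli 37, 53, 33 are pairwise coprime, so by the CRT there is a unique solution mod 37·53·33 = 64713.
Solve by successive substitution. Start with x ≡ 27 (mod 37).
  Combine with x ≡ 13 (mod 53): write x = 27 + 37·t and require 27 + 37·t ≡ 13 (mod 53), i.e. 37·t ≡ 13 − 27 ≡ 39 (mod 53). Since 37^(−1) ≡ 43 (mod 53), t ≡ 43·39 ≡ 34 (mod 53). So x ≡ 27 + 37·34 = 1285 (mod 1961).
  Combine with x ≡ 25 (mod 33): write x = 1285 + 1961·t and require 1285 + 1961·t ≡ 25 (mod 33), i.e. 1961·t ≡ 25 − 1285 ≡ 27 (mod 33). Since 1961^(−1) ≡ 26 (mod 33) (1961 ≡ 14 (mod 33)), t ≡ 26·27 ≡ 9 (mod 33). So x ≡ 1285 + 1961·9 = 18934 (mod 64713).
Unique solution in [0, 64713): x = 18934.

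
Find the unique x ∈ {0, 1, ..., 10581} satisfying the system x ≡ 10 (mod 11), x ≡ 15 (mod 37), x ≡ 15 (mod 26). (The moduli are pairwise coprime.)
x ≡ 9635 (mod 10582); the representative in [0, 10582) is 9635

The moduli 11, 37, 26 are pairwise coprime, so by the CRT there is a unique solution mod 11·37·26 = 10582.
Solve by successive substitution. Start with x ≡ 10 (mod 11).
  Combine with x ≡ 15 (mod 37): write x = 10 + 11·t and require 10 + 11·t ≡ 15 (mod 37), i.e. 11·t ≡ 15 − 10 ≡ 5 (mod 37). Since 11^(−1) ≡ 27 (mod 37), t ≡ 27·5 ≡ 24 (mod 37). So x ≡ 10 + 11·24 = 274 (mod 407).
  Combine with x ≡ 15 (mod 26): write x = 274 + 407·t and require 274 + 407·t ≡ 15 (mod 26), i.e. 407·t ≡ 15 − 274 ≡ 1 (mod 26). Since 407^(−1) ≡ 23 (mod 26) (407 ≡ 17 (mod 26)), t ≡ 23·1 ≡ 23 (mod 26). So x ≡ 274 + 407·23 = 9635 (mod 10582).
Unique solution in [0, 10582): x = 9635.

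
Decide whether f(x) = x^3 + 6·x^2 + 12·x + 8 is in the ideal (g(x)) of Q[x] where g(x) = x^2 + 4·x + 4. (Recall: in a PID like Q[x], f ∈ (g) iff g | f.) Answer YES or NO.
YES

In Q[x] the ideal (g) consists of all multiples of g, so f ∈ (g) iff g | f, i.e. iff the remainder of f on division by g is 0. Divide f by g (g is monic, so eliminate the leading term of the running remainder at each step):
  leading term x^3: subtract (x)·g(x) = x^3 + 4·x^2 + 4·x, leaving 2·x^2 + 8·x + 8
  leading term 2·x^2: subtract (2)·g(x) = 2·x^2 + 8·x + 8, leaving 0
The remainder is 0, so f(x) = g(x) · h(x) with h(x) = x + 2. Hence g | f, i.e. f ∈ (g).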